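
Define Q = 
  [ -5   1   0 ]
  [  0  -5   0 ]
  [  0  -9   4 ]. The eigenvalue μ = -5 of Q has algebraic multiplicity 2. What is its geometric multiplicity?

1

Q + 5I = [[0, 1, 0], [0, 0, 0], [0, -9, 9]].
This matrix has rank 2, so its null space has dimension 3 − 2 = 1.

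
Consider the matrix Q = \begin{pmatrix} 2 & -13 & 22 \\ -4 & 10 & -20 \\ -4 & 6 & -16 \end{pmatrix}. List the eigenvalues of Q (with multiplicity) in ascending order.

-4, -4, 4

Characteristic polynomial: p(s) = s^3 + 4s^2 - 16s - 64 = (s - 4)(s + 4)^2.
Roots (with multiplicity): -4, -4, 4.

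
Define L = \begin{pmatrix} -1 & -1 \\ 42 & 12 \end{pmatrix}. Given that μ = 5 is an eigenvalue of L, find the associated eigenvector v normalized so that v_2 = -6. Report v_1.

1

L − 5I = [[-6, -1], [42, 7]].
Solving (L − 5I)v = 0 gives the eigenspace spanned by (1, -6).
With v_2 = -6, v = (1, -6), so v_1 = 1.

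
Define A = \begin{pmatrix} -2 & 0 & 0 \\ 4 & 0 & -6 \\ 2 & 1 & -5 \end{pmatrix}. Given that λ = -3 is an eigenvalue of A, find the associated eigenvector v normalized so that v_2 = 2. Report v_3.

A + 3I = [[1, 0, 0], [4, 3, -6], [2, 1, -2]].
Solving (A + 3I)v = 0 gives the eigenspace spanned by (0, 2, 1).
With v_2 = 2, v = (0, 2, 1), so v_3 = 1.

1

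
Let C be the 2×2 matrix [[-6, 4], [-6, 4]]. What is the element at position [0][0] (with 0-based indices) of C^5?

-96

Characteristic polynomial: λ^2 + 2λ = λ(λ + 2), so the eigenvalues are -2, 0.
λ=-2: eigenvector (1, 1).
λ=0: eigenvector (-2, -3).
P = [[1, -2], [1, -3]], D = diag(-2, 0), P⁻¹ = [[3, -2], [1, -1]].
C⁵ = P·diag(-32, 0)·P⁻¹ = [[-96, 64], [-96, 64]].
The requested entry is -96.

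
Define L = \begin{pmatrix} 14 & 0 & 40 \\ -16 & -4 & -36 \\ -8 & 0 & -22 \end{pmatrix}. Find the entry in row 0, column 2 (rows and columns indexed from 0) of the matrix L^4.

-12800

Characteristic polynomial: μ^3 + 12μ^2 + 44μ + 48 = (μ + 2)(μ + 4)(μ + 6), so the eigenvalues are -6, -4, -2.
μ=-4: eigenvector (0, 1, 0).
μ=-2: eigenvector (5, -4, -2).
μ=-6: eigenvector (-2, 2, 1).
P = [[0, 5, -2], [1, -4, 2], [0, -2, 1]], D = diag(-4, -2, -6), P⁻¹ = [[0, 1, -2], [1, 0, 2], [2, 0, 5]].
L⁴ = P·diag(256, 16, 1296)·P⁻¹ = [[-5104, 0, -12800], [5120, 256, 12320], [2560, 0, 6416]].
The requested entry is -12800.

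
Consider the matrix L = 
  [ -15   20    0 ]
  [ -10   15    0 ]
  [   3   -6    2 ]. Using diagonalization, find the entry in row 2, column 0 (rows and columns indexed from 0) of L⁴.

Characteristic polynomial: s^3 - 2s^2 - 25s + 50 = (s - 5)(s - 2)(s + 5), so the eigenvalues are -5, 2, 5.
s=5: eigenvector (-1, -1, 1).
s=-5: eigenvector (2, 1, 0).
s=2: eigenvector (0, 0, 1).
P = [[-1, 2, 0], [-1, 1, 0], [1, 0, 1]], D = diag(5, -5, 2), P⁻¹ = [[1, -2, 0], [1, -1, 0], [-1, 2, 1]].
L⁴ = P·diag(625, 625, 16)·P⁻¹ = [[625, 0, 0], [0, 625, 0], [609, -1218, 16]].
The requested entry is 609.

609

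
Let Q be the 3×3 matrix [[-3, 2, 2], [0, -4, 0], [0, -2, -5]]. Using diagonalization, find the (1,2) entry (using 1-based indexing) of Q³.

122

Characteristic polynomial: r^3 + 12r^2 + 47r + 60 = (r + 3)(r + 4)(r + 5), so the eigenvalues are -5, -4, -3.
r=-3: eigenvector (1, 0, 0).
r=-4: eigenvector (2, 1, -2).
r=-5: eigenvector (-1, 0, 1).
P = [[1, 2, -1], [0, 1, 0], [0, -2, 1]], D = diag(-3, -4, -5), P⁻¹ = [[1, 0, 1], [0, 1, 0], [0, 2, 1]].
Q³ = P·diag(-27, -64, -125)·P⁻¹ = [[-27, 122, 98], [0, -64, 0], [0, -122, -125]].
The requested entry is 122.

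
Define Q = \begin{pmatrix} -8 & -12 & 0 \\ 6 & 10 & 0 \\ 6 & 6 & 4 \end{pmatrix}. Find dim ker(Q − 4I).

2

Q − 4I = [[-12, -12, 0], [6, 6, 0], [6, 6, 0]].
This matrix has rank 1, so its null space has dimension 3 − 1 = 2.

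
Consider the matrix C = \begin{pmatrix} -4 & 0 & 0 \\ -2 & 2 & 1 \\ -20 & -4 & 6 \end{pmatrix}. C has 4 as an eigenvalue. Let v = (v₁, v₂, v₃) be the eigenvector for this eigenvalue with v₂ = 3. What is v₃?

C − 4I = [[-8, 0, 0], [-2, -2, 1], [-20, -4, 2]].
Solving (C − 4I)v = 0 gives the eigenspace spanned by (0, 3, 6).
With v₂ = 3, v = (0, 3, 6), so v₃ = 6.

6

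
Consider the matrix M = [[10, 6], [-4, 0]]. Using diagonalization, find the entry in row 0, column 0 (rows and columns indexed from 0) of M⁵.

Characteristic polynomial: μ^2 - 10μ + 24 = (μ - 6)(μ - 4), so the eigenvalues are 4, 6.
μ=6: eigenvector (3, -2).
μ=4: eigenvector (-1, 1).
P = [[3, -1], [-2, 1]], D = diag(6, 4), P⁻¹ = [[1, 1], [2, 3]].
M⁵ = P·diag(7776, 1024)·P⁻¹ = [[21280, 20256], [-13504, -12480]].
The requested entry is 21280.

21280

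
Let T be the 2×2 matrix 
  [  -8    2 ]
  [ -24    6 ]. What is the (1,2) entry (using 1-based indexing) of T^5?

32

Characteristic polynomial: μ^2 + 2μ = μ(μ + 2), so the eigenvalues are -2, 0.
μ=0: eigenvector (1, 4).
μ=-2: eigenvector (1, 3).
P = [[1, 1], [4, 3]], D = diag(0, -2), P⁻¹ = [[-3, 1], [4, -1]].
T⁵ = P·diag(0, -32)·P⁻¹ = [[-128, 32], [-384, 96]].
The requested entry is 32.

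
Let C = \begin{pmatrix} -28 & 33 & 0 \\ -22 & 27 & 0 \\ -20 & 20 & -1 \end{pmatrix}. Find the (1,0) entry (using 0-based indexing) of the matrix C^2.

22

Characteristic polynomial: λ^3 + 2λ^2 - 29λ - 30 = (λ - 5)(λ + 1)(λ + 6), so the eigenvalues are -6, -1, 5.
λ=-1: eigenvector (0, 0, 1).
λ=5: eigenvector (1, 1, 0).
λ=-6: eigenvector (3, 2, 4).
P = [[0, 1, 3], [0, 1, 2], [1, 0, 4]], D = diag(-1, 5, -6), P⁻¹ = [[-4, 4, 1], [-2, 3, 0], [1, -1, 0]].
C² = P·diag(1, 25, 36)·P⁻¹ = [[58, -33, 0], [22, 3, 0], [140, -140, 1]].
The requested entry is 22.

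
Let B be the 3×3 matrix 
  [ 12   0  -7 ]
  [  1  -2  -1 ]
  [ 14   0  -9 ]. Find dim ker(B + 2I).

B + 2I = [[14, 0, -7], [1, 0, -1], [14, 0, -7]].
This matrix has rank 2, so its null space has dimension 3 − 2 = 1.

1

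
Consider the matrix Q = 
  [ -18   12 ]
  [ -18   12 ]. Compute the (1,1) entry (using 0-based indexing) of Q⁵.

15552

Characteristic polynomial: r^2 + 6r = r(r + 6), so the eigenvalues are -6, 0.
r=-6: eigenvector (1, 1).
r=0: eigenvector (2, 3).
P = [[1, 2], [1, 3]], D = diag(-6, 0), P⁻¹ = [[3, -2], [-1, 1]].
Q⁵ = P·diag(-7776, 0)·P⁻¹ = [[-23328, 15552], [-23328, 15552]].
The requested entry is 15552.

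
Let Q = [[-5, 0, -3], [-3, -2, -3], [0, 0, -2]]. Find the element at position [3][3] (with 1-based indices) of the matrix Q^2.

Characteristic polynomial: s^3 + 9s^2 + 24s + 20 = (s + 2)^2(s + 5), so the eigenvalues are -5, -2, -2.
s=-2: eigenvector (2, -1, -2).
s=-5: eigenvector (1, 1, 0).
s=-2: eigenvector (-1, 0, 1).
P = [[2, 1, -1], [-1, 1, 0], [-2, 0, 1]], D = diag(-2, -5, -2), P⁻¹ = [[1, -1, 1], [1, 0, 1], [2, -2, 3]].
Q² = P·diag(4, 25, 4)·P⁻¹ = [[25, 0, 21], [21, 4, 21], [0, 0, 4]].
The requested entry is 4.

4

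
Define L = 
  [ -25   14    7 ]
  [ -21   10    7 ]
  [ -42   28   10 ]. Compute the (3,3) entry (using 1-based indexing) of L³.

Characteristic polynomial: μ^3 + 5μ^2 - 8μ - 48 = (μ - 3)(μ + 4)^2, so the eigenvalues are -4, -4, 3.
μ=-4: eigenvector (1, 1, 1).
μ=3: eigenvector (1, 1, 2).
μ=-4: eigenvector (2, 3, 0).
P = [[1, 1, 2], [1, 1, 3], [1, 2, 0]], D = diag(-4, 3, -4), P⁻¹ = [[6, -4, -1], [-3, 2, 1], [-1, 1, 0]].
L³ = P·diag(-64, 27, -64)·P⁻¹ = [[-337, 182, 91], [-273, 118, 91], [-546, 364, 118]].
The requested entry is 118.

118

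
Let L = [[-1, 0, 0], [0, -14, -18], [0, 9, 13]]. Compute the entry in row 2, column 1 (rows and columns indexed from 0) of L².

-9

Characteristic polynomial: μ^3 + 2μ^2 - 19μ - 20 = (μ - 4)(μ + 1)(μ + 5), so the eigenvalues are -5, -1, 4.
μ=-1: eigenvector (1, 0, 0).
μ=4: eigenvector (0, -1, 1).
μ=-5: eigenvector (0, -2, 1).
P = [[1, 0, 0], [0, -1, -2], [0, 1, 1]], D = diag(-1, 4, -5), P⁻¹ = [[1, 0, 0], [0, 1, 2], [0, -1, -1]].
L² = P·diag(1, 16, 25)·P⁻¹ = [[1, 0, 0], [0, 34, 18], [0, -9, 7]].
The requested entry is -9.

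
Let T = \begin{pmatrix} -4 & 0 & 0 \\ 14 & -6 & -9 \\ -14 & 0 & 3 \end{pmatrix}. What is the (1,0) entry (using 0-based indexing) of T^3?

182

Characteristic polynomial: μ^3 + 7μ^2 - 6μ - 72 = (μ - 3)(μ + 4)(μ + 6), so the eigenvalues are -6, -4, 3.
μ=-4: eigenvector (1, -2, 2).
μ=-6: eigenvector (0, 1, 0).
μ=3: eigenvector (0, -1, 1).
P = [[1, 0, 0], [-2, 1, -1], [2, 0, 1]], D = diag(-4, -6, 3), P⁻¹ = [[1, 0, 0], [0, 1, 1], [-2, 0, 1]].
T³ = P·diag(-64, -216, 27)·P⁻¹ = [[-64, 0, 0], [182, -216, -243], [-182, 0, 27]].
The requested entry is 182.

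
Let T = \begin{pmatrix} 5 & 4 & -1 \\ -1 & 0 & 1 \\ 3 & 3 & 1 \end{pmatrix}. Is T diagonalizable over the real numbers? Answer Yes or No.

Characteristic polynomial: p(r) = r^3 - 6r^2 + 9r - 4 = (r - 4)(r - 1)^2.
r = 1 has algebraic multiplicity 2; rank(T − 1I) = 2, so geometric multiplicity = 1.
Geometric multiplicity < algebraic multiplicity, so T is not diagonalizable.

No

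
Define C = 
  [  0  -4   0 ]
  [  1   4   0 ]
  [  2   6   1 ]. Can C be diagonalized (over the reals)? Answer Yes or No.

Characteristic polynomial: p(t) = t^3 - 5t^2 + 8t - 4 = (t - 2)^2(t - 1).
t = 2 has algebraic multiplicity 2; rank(C − 2I) = 2, so geometric multiplicity = 1.
Geometric multiplicity < algebraic multiplicity, so C is not diagonalizable.

No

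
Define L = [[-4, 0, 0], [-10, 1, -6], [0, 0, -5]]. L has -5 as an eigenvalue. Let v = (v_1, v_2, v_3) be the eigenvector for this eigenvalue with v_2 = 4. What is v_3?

4

L + 5I = [[1, 0, 0], [-10, 6, -6], [0, 0, 0]].
Solving (L + 5I)v = 0 gives the eigenspace spanned by (0, 4, 4).
With v_2 = 4, v = (0, 4, 4), so v_3 = 4.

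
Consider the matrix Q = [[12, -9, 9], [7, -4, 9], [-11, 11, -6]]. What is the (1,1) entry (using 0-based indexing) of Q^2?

Characteristic polynomial: s^3 - 2s^2 - 33s + 90 = (s - 5)(s - 3)(s + 6), so the eigenvalues are -6, 3, 5.
s=3: eigenvector (1, 1, 0).
s=5: eigenvector (0, 1, 1).
s=-6: eigenvector (-1, -1, 1).
P = [[1, 0, -1], [1, 1, -1], [0, 1, 1]], D = diag(3, 5, -6), P⁻¹ = [[2, -1, 1], [-1, 1, 0], [1, -1, 1]].
Q² = P·diag(9, 25, 36)·P⁻¹ = [[-18, 27, -27], [-43, 52, -27], [11, -11, 36]].
The requested entry is 52.

52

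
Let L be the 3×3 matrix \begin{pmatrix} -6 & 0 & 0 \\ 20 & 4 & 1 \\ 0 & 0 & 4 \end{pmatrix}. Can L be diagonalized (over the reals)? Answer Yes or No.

No

Characteristic polynomial: p(r) = r^3 - 2r^2 - 32r + 96 = (r - 4)^2(r + 6).
r = 4 has algebraic multiplicity 2; rank(L − 4I) = 2, so geometric multiplicity = 1.
Geometric multiplicity < algebraic multiplicity, so L is not diagonalizable.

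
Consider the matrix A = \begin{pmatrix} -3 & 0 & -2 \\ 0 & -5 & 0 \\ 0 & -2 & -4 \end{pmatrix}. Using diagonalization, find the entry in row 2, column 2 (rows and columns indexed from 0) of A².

16

Characteristic polynomial: μ^3 + 12μ^2 + 47μ + 60 = (μ + 3)(μ + 4)(μ + 5), so the eigenvalues are -5, -4, -3.
μ=-3: eigenvector (1, 0, 0).
μ=-5: eigenvector (2, 1, 2).
μ=-4: eigenvector (2, 0, 1).
P = [[1, 2, 2], [0, 1, 0], [0, 2, 1]], D = diag(-3, -5, -4), P⁻¹ = [[1, 2, -2], [0, 1, 0], [0, -2, 1]].
A² = P·diag(9, 25, 16)·P⁻¹ = [[9, 4, 14], [0, 25, 0], [0, 18, 16]].
The requested entry is 16.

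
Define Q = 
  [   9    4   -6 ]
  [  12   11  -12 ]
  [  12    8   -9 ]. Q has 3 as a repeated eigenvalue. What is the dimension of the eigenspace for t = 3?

Q − 3I = [[6, 4, -6], [12, 8, -12], [12, 8, -12]].
This matrix has rank 1, so its null space has dimension 3 − 1 = 2.

2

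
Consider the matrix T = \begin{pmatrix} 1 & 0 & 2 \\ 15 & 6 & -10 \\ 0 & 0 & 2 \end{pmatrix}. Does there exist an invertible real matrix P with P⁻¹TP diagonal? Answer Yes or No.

Yes

Characteristic polynomial: p(μ) = μ^3 - 9μ^2 + 20μ - 12 = (μ - 6)(μ - 2)(μ - 1).
All 3 eigenvalues are distinct, so T is diagonalizable.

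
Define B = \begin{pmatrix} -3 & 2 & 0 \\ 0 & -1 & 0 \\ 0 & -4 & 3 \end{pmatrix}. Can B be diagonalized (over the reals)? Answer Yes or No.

Characteristic polynomial: p(t) = t^3 + t^2 - 9t - 9 = (t - 3)(t + 1)(t + 3).
All 3 eigenvalues are distinct, so B is diagonalizable.

Yes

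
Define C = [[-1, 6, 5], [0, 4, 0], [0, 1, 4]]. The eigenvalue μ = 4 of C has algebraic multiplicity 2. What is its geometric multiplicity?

1

C − 4I = [[-5, 6, 5], [0, 0, 0], [0, 1, 0]].
This matrix has rank 2, so its null space has dimension 3 − 2 = 1.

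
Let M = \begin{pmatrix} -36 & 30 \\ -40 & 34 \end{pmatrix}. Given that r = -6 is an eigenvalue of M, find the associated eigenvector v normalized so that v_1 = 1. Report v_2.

M + 6I = [[-30, 30], [-40, 40]].
Solving (M + 6I)v = 0 gives the eigenspace spanned by (1, 1).
With v_1 = 1, v = (1, 1), so v_2 = 1.

1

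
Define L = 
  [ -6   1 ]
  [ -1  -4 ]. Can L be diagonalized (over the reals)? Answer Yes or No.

No

Characteristic polynomial: p(μ) = μ^2 + 10μ + 25 = (μ + 5)^2.
μ = -5 has algebraic multiplicity 2; rank(L + 5I) = 1, so geometric multiplicity = 1.
Geometric multiplicity < algebraic multiplicity, so L is not diagonalizable.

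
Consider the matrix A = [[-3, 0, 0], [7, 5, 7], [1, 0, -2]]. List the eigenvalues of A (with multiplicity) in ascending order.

Characteristic polynomial: p(μ) = μ^3 - 19μ - 30 = (μ - 5)(μ + 2)(μ + 3).
Roots (with multiplicity): -3, -2, 5.

-3, -2, 5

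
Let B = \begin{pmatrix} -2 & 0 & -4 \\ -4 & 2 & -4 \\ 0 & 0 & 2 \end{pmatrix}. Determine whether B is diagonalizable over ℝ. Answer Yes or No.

Yes

Characteristic polynomial: p(λ) = λ^3 - 2λ^2 - 4λ + 8 = (λ - 2)^2(λ + 2).
λ = 2 has algebraic multiplicity 2; rank(B − 2I) = 1, so geometric multiplicity = 2.
Every eigenvalue has geometric = algebraic multiplicity, so B is diagonalizable.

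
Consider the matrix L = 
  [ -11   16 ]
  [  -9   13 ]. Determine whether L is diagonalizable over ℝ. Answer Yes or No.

Characteristic polynomial: p(λ) = λ^2 - 2λ + 1 = (λ - 1)^2.
λ = 1 has algebraic multiplicity 2; rank(L − 1I) = 1, so geometric multiplicity = 1.
Geometric multiplicity < algebraic multiplicity, so L is not diagonalizable.

No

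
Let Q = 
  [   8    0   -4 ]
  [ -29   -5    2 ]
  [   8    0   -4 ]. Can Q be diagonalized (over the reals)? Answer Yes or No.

Yes

Characteristic polynomial: p(μ) = μ^3 + μ^2 - 20μ = μ(μ - 4)(μ + 5).
All 3 eigenvalues are distinct, so Q is diagonalizable.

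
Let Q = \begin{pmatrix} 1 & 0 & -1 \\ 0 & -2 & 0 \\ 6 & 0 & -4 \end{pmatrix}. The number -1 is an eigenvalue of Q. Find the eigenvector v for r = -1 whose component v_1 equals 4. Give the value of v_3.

Q + 1I = [[2, 0, -1], [0, -1, 0], [6, 0, -3]].
Solving (Q + 1I)v = 0 gives the eigenspace spanned by (4, 0, 8).
With v_1 = 4, v = (4, 0, 8), so v_3 = 8.

8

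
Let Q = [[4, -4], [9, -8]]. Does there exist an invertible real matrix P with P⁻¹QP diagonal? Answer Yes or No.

No

Characteristic polynomial: p(s) = s^2 + 4s + 4 = (s + 2)^2.
s = -2 has algebraic multiplicity 2; rank(Q + 2I) = 1, so geometric multiplicity = 1.
Geometric multiplicity < algebraic multiplicity, so Q is not diagonalizable.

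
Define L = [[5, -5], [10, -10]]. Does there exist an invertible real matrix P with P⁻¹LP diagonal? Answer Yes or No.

Characteristic polynomial: p(r) = r^2 + 5r = r(r + 5).
All 2 eigenvalues are distinct, so L is diagonalizable.

Yes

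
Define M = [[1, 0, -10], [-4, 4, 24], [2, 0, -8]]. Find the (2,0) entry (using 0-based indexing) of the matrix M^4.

Characteristic polynomial: r^3 + 3r^2 - 16r - 48 = (r - 4)(r + 3)(r + 4), so the eigenvalues are -4, -3, 4.
r=-3: eigenvector (5, -4, 2).
r=4: eigenvector (0, 1, 0).
r=-4: eigenvector (2, -2, 1).
P = [[5, 0, 2], [-4, 1, -2], [2, 0, 1]], D = diag(-3, 4, -4), P⁻¹ = [[1, 0, -2], [0, 1, 2], [-2, 0, 5]].
M⁴ = P·diag(81, 256, 256)·P⁻¹ = [[-619, 0, 1750], [700, 256, -1400], [-350, 0, 956]].
The requested entry is -350.

-350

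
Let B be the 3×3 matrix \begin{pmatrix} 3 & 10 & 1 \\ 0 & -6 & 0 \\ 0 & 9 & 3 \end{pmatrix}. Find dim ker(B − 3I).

1

B − 3I = [[0, 10, 1], [0, -9, 0], [0, 9, 0]].
This matrix has rank 2, so its null space has dimension 3 − 2 = 1.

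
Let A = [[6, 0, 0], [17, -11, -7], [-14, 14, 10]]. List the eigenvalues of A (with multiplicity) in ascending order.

-4, 3, 6

Characteristic polynomial: p(μ) = μ^3 - 5μ^2 - 18μ + 72 = (μ - 6)(μ - 3)(μ + 4).
Roots (with multiplicity): -4, 3, 6.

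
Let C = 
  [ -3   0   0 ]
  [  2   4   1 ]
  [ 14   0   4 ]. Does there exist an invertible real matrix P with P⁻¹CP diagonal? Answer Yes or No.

No

Characteristic polynomial: p(λ) = λ^3 - 5λ^2 - 8λ + 48 = (λ - 4)^2(λ + 3).
λ = 4 has algebraic multiplicity 2; rank(C − 4I) = 2, so geometric multiplicity = 1.
Geometric multiplicity < algebraic multiplicity, so C is not diagonalizable.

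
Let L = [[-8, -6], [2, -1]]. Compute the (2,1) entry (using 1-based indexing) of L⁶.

Characteristic polynomial: s^2 + 9s + 20 = (s + 4)(s + 5), so the eigenvalues are -5, -4.
s=-4: eigenvector (-3, 2).
s=-5: eigenvector (-2, 1).
P = [[-3, -2], [2, 1]], D = diag(-4, -5), P⁻¹ = [[1, 2], [-2, -3]].
L⁶ = P·diag(4096, 15625)·P⁻¹ = [[50212, 69174], [-23058, -30491]].
The requested entry is -23058.

-23058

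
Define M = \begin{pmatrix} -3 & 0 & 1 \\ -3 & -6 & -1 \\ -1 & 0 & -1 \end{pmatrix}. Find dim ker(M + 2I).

M + 2I = [[-1, 0, 1], [-3, -4, -1], [-1, 0, 1]].
This matrix has rank 2, so its null space has dimension 3 − 2 = 1.

1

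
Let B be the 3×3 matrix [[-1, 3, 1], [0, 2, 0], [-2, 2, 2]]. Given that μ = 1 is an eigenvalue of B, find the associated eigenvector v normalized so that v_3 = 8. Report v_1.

B − 1I = [[-2, 3, 1], [0, 1, 0], [-2, 2, 1]].
Solving (B − 1I)v = 0 gives the eigenspace spanned by (4, 0, 8).
With v_3 = 8, v = (4, 0, 8), so v_1 = 4.

4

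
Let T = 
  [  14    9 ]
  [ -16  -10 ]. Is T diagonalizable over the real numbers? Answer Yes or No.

Characteristic polynomial: p(s) = s^2 - 4s + 4 = (s - 2)^2.
s = 2 has algebraic multiplicity 2; rank(T − 2I) = 1, so geometric multiplicity = 1.
Geometric multiplicity < algebraic multiplicity, so T is not diagonalizable.

No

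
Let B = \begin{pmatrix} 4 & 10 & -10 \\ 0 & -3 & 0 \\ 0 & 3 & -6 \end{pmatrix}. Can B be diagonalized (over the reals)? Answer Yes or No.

Characteristic polynomial: p(t) = t^3 + 5t^2 - 18t - 72 = (t - 4)(t + 3)(t + 6).
All 3 eigenvalues are distinct, so B is diagonalizable.

Yes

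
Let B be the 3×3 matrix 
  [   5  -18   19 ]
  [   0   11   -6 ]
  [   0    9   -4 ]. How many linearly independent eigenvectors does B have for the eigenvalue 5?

B − 5I = [[0, -18, 19], [0, 6, -6], [0, 9, -9]].
This matrix has rank 2, so its null space has dimension 3 − 2 = 1.

1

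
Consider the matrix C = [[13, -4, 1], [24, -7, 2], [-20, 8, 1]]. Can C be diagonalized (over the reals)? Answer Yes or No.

No

Characteristic polynomial: p(r) = r^3 - 7r^2 + 15r - 9 = (r - 3)^2(r - 1).
r = 3 has algebraic multiplicity 2; rank(C − 3I) = 2, so geometric multiplicity = 1.
Geometric multiplicity < algebraic multiplicity, so C is not diagonalizable.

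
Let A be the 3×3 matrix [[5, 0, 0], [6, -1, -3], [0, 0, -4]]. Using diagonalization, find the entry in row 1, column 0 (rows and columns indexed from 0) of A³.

126

Characteristic polynomial: t^3 - 21t - 20 = (t - 5)(t + 1)(t + 4), so the eigenvalues are -4, -1, 5.
t=5: eigenvector (1, 1, 0).
t=-1: eigenvector (0, 1, 0).
t=-4: eigenvector (0, 1, 1).
P = [[1, 0, 0], [1, 1, 1], [0, 0, 1]], D = diag(5, -1, -4), P⁻¹ = [[1, 0, 0], [-1, 1, -1], [0, 0, 1]].
A³ = P·diag(125, -1, -64)·P⁻¹ = [[125, 0, 0], [126, -1, -63], [0, 0, -64]].
The requested entry is 126.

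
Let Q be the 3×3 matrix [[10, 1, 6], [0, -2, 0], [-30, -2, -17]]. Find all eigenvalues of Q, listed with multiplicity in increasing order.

-5, -2, -2

Characteristic polynomial: p(s) = s^3 + 9s^2 + 24s + 20 = (s + 2)^2(s + 5).
Roots (with multiplicity): -5, -2, -2.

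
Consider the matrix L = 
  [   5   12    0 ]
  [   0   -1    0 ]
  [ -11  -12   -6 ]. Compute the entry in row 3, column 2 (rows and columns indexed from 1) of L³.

Characteristic polynomial: λ^3 + 2λ^2 - 29λ - 30 = (λ - 5)(λ + 1)(λ + 6), so the eigenvalues are -6, -1, 5.
λ=5: eigenvector (1, 0, -1).
λ=-6: eigenvector (0, 0, 1).
λ=-1: eigenvector (-2, 1, 2).
P = [[1, 0, -2], [0, 0, 1], [-1, 1, 2]], D = diag(5, -6, -1), P⁻¹ = [[1, 2, 0], [1, 0, 1], [0, 1, 0]].
L³ = P·diag(125, -216, -1)·P⁻¹ = [[125, 252, 0], [0, -1, 0], [-341, -252, -216]].
The requested entry is -252.

-252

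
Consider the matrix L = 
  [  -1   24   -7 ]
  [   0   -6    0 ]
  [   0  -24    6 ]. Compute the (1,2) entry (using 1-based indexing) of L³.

864

Characteristic polynomial: μ^3 + μ^2 - 36μ - 36 = (μ - 6)(μ + 1)(μ + 6), so the eigenvalues are -6, -1, 6.
μ=-1: eigenvector (1, 0, 0).
μ=-6: eigenvector (-2, 1, 2).
μ=6: eigenvector (-1, 0, 1).
P = [[1, -2, -1], [0, 1, 0], [0, 2, 1]], D = diag(-1, -6, 6), P⁻¹ = [[1, 0, 1], [0, 1, 0], [0, -2, 1]].
L³ = P·diag(-1, -216, 216)·P⁻¹ = [[-1, 864, -217], [0, -216, 0], [0, -864, 216]].
The requested entry is 864.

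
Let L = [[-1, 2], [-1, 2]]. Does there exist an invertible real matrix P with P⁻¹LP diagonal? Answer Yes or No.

Characteristic polynomial: p(t) = t^2 - t = t(t - 1).
All 2 eigenvalues are distinct, so L is diagonalizable.

Yes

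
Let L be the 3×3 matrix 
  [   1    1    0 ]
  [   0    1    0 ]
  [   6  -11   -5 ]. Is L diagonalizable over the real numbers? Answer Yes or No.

Characteristic polynomial: p(μ) = μ^3 + 3μ^2 - 9μ + 5 = (μ - 1)^2(μ + 5).
μ = 1 has algebraic multiplicity 2; rank(L − 1I) = 2, so geometric multiplicity = 1.
Geometric multiplicity < algebraic multiplicity, so L is not diagonalizable.

No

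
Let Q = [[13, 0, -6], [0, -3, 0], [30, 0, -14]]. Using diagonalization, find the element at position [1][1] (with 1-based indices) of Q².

Characteristic polynomial: μ^3 + 4μ^2 + μ - 6 = (μ - 1)(μ + 2)(μ + 3), so the eigenvalues are -3, -2, 1.
μ=1: eigenvector (1, 0, 2).
μ=-3: eigenvector (0, 1, 0).
μ=-2: eigenvector (2, 0, 5).
P = [[1, 0, 2], [0, 1, 0], [2, 0, 5]], D = diag(1, -3, -2), P⁻¹ = [[5, 0, -2], [0, 1, 0], [-2, 0, 1]].
Q² = P·diag(1, 9, 4)·P⁻¹ = [[-11, 0, 6], [0, 9, 0], [-30, 0, 16]].
The requested entry is -11.

-11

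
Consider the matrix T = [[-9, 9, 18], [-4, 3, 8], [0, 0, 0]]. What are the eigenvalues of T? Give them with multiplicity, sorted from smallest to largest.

-3, -3, 0

Characteristic polynomial: p(r) = r^3 + 6r^2 + 9r = r(r + 3)^2.
Roots (with multiplicity): -3, -3, 0.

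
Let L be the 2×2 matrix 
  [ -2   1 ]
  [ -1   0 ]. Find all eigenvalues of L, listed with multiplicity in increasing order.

-1, -1

Characteristic polynomial: p(t) = t^2 + 2t + 1 = (t + 1)^2.
Roots (with multiplicity): -1, -1.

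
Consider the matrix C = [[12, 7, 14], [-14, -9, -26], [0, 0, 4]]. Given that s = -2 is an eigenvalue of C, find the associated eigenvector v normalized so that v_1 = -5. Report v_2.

10

C + 2I = [[14, 7, 14], [-14, -7, -26], [0, 0, 6]].
Solving (C + 2I)v = 0 gives the eigenspace spanned by (-5, 10, 0).
With v_1 = -5, v = (-5, 10, 0), so v_2 = 10.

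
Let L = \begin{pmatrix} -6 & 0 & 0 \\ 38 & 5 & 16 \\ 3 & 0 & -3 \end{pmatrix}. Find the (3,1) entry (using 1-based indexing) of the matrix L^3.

189

Characteristic polynomial: μ^3 + 4μ^2 - 27μ - 90 = (μ - 5)(μ + 3)(μ + 6), so the eigenvalues are -6, -3, 5.
μ=-6: eigenvector (1, -2, -1).
μ=5: eigenvector (0, 1, 0).
μ=-3: eigenvector (0, -2, 1).
P = [[1, 0, 0], [-2, 1, -2], [-1, 0, 1]], D = diag(-6, 5, -3), P⁻¹ = [[1, 0, 0], [4, 1, 2], [1, 0, 1]].
L³ = P·diag(-216, 125, -27)·P⁻¹ = [[-216, 0, 0], [986, 125, 304], [189, 0, -27]].
The requested entry is 189.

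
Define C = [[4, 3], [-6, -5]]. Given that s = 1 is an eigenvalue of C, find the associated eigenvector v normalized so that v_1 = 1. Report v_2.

-1

C − 1I = [[3, 3], [-6, -6]].
Solving (C − 1I)v = 0 gives the eigenspace spanned by (1, -1).
With v_1 = 1, v = (1, -1), so v_2 = -1.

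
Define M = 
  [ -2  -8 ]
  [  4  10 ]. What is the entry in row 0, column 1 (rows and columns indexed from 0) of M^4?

-2560

Characteristic polynomial: t^2 - 8t + 12 = (t - 6)(t - 2), so the eigenvalues are 2, 6.
t=6: eigenvector (-1, 1).
t=2: eigenvector (-2, 1).
P = [[-1, -2], [1, 1]], D = diag(6, 2), P⁻¹ = [[1, 2], [-1, -1]].
M⁴ = P·diag(1296, 16)·P⁻¹ = [[-1264, -2560], [1280, 2576]].
The requested entry is -2560.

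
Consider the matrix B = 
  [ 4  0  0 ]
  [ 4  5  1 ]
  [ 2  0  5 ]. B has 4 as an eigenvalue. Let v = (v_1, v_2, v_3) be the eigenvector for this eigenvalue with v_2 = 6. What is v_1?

-3

B − 4I = [[0, 0, 0], [4, 1, 1], [2, 0, 1]].
Solving (B − 4I)v = 0 gives the eigenspace spanned by (-3, 6, 6).
With v_2 = 6, v = (-3, 6, 6), so v_1 = -3.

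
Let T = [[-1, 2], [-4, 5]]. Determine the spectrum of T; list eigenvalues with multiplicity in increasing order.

Characteristic polynomial: p(λ) = λ^2 - 4λ + 3 = (λ - 3)(λ - 1).
Roots (with multiplicity): 1, 3.

1, 3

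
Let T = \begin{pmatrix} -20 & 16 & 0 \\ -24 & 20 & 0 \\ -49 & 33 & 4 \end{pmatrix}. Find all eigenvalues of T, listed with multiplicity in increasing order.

-4, 4, 4

Characteristic polynomial: p(s) = s^3 - 4s^2 - 16s + 64 = (s - 4)^2(s + 4).
Roots (with multiplicity): -4, 4, 4.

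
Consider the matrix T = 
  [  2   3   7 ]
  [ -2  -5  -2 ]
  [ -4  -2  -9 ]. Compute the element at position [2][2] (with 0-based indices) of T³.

Characteristic polynomial: μ^3 + 12μ^2 + 47μ + 60 = (μ + 3)(μ + 4)(μ + 5), so the eigenvalues are -5, -4, -3.
μ=-4: eigenvector (-1, 2, 0).
μ=-3: eigenvector (-2, 1, 1).
μ=-5: eigenvector (-1, 0, 1).
P = [[-1, -2, -1], [2, 1, 0], [0, 1, 1]], D = diag(-4, -3, -5), P⁻¹ = [[1, 1, 1], [-2, -1, -2], [2, 1, 3]].
T³ = P·diag(-64, -27, -125)·P⁻¹ = [[206, 135, 331], [-74, -101, -74], [-196, -98, -321]].
The requested entry is -321.

-321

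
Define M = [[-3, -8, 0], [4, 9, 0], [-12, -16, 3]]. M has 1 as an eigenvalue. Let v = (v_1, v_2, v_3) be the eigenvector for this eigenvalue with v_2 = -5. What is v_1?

M − 1I = [[-4, -8, 0], [4, 8, 0], [-12, -16, 2]].
Solving (M − 1I)v = 0 gives the eigenspace spanned by (10, -5, 20).
With v_2 = -5, v = (10, -5, 20), so v_1 = 10.

10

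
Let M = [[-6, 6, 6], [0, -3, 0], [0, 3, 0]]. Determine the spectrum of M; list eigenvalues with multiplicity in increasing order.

-6, -3, 0

Characteristic polynomial: p(λ) = λ^3 + 9λ^2 + 18λ = λ(λ + 3)(λ + 6).
Roots (with multiplicity): -6, -3, 0.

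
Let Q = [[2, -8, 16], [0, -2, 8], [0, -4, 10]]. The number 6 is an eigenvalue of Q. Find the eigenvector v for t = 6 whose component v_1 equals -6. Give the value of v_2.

-3

Q − 6I = [[-4, -8, 16], [0, -8, 8], [0, -4, 4]].
Solving (Q − 6I)v = 0 gives the eigenspace spanned by (-6, -3, -3).
With v_1 = -6, v = (-6, -3, -3), so v_2 = -3.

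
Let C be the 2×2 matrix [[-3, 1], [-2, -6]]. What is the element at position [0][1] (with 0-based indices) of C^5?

Characteristic polynomial: t^2 + 9t + 20 = (t + 4)(t + 5), so the eigenvalues are -5, -4.
t=-5: eigenvector (-1, 2).
t=-4: eigenvector (-1, 1).
P = [[-1, -1], [2, 1]], D = diag(-5, -4), P⁻¹ = [[1, 1], [-2, -1]].
C⁵ = P·diag(-3125, -1024)·P⁻¹ = [[1077, 2101], [-4202, -5226]].
The requested entry is 2101.

2101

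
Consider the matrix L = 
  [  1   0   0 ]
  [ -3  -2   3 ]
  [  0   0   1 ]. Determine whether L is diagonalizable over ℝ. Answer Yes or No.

Yes

Characteristic polynomial: p(t) = t^3 - 3t + 2 = (t - 1)^2(t + 2).
t = 1 has algebraic multiplicity 2; rank(L − 1I) = 1, so geometric multiplicity = 2.
Every eigenvalue has geometric = algebraic multiplicity, so L is diagonalizable.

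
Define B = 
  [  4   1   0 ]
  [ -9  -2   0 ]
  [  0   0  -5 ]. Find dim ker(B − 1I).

1

B − 1I = [[3, 1, 0], [-9, -3, 0], [0, 0, -6]].
This matrix has rank 2, so its null space has dimension 3 − 2 = 1.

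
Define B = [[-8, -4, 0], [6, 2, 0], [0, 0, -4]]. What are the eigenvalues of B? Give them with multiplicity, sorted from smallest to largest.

-4, -4, -2

Characteristic polynomial: p(λ) = λ^3 + 10λ^2 + 32λ + 32 = (λ + 2)(λ + 4)^2.
Roots (with multiplicity): -4, -4, -2.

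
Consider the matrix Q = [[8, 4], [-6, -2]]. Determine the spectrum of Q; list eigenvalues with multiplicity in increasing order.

Characteristic polynomial: p(μ) = μ^2 - 6μ + 8 = (μ - 4)(μ - 2).
Roots (with multiplicity): 2, 4.

2, 4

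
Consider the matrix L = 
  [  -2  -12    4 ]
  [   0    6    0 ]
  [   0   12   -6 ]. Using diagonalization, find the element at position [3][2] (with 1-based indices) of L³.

432

Characteristic polynomial: s^3 + 2s^2 - 36s - 72 = (s - 6)(s + 2)(s + 6), so the eigenvalues are -6, -2, 6.
s=-2: eigenvector (1, 0, 0).
s=6: eigenvector (-1, 1, 1).
s=-6: eigenvector (-1, 0, 1).
P = [[1, -1, -1], [0, 1, 0], [0, 1, 1]], D = diag(-2, 6, -6), P⁻¹ = [[1, 0, 1], [0, 1, 0], [0, -1, 1]].
L³ = P·diag(-8, 216, -216)·P⁻¹ = [[-8, -432, 208], [0, 216, 0], [0, 432, -216]].
The requested entry is 432.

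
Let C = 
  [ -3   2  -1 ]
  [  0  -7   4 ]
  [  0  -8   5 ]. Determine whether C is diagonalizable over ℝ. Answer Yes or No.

Characteristic polynomial: p(μ) = μ^3 + 5μ^2 + 3μ - 9 = (μ - 1)(μ + 3)^2.
μ = -3 has algebraic multiplicity 2; rank(C + 3I) = 2, so geometric multiplicity = 1.
Geometric multiplicity < algebraic multiplicity, so C is not diagonalizable.

No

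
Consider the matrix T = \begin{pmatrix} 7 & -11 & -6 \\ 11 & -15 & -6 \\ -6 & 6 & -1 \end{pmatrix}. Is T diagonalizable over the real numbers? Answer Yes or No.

Characteristic polynomial: p(s) = s^3 + 9s^2 + 24s + 16 = (s + 1)(s + 4)^2.
s = -4 has algebraic multiplicity 2; rank(T + 4I) = 2, so geometric multiplicity = 1.
Geometric multiplicity < algebraic multiplicity, so T is not diagonalizable.

No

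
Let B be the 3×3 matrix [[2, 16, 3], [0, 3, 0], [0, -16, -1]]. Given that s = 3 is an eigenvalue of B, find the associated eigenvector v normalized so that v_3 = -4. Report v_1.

4

B − 3I = [[-1, 16, 3], [0, 0, 0], [0, -16, -4]].
Solving (B − 3I)v = 0 gives the eigenspace spanned by (4, 1, -4).
With v_3 = -4, v = (4, 1, -4), so v_1 = 4.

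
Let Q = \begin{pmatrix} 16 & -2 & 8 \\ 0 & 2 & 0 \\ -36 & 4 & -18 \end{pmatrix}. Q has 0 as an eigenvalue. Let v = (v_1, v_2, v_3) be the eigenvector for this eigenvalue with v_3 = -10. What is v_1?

5

Q = [[16, -2, 8], [0, 2, 0], [-36, 4, -18]].
Solving (Q)v = 0 gives the eigenspace spanned by (5, 0, -10).
With v_3 = -10, v = (5, 0, -10), so v_1 = 5.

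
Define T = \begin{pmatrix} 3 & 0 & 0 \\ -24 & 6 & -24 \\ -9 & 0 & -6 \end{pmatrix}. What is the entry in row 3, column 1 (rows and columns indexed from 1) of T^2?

Characteristic polynomial: r^3 - 3r^2 - 36r + 108 = (r - 6)(r - 3)(r + 6), so the eigenvalues are -6, 3, 6.
r=3: eigenvector (1, 0, -1).
r=6: eigenvector (0, 1, 0).
r=-6: eigenvector (0, 2, 1).
P = [[1, 0, 0], [0, 1, 2], [-1, 0, 1]], D = diag(3, 6, -6), P⁻¹ = [[1, 0, 0], [-2, 1, -2], [1, 0, 1]].
T² = P·diag(9, 36, 36)·P⁻¹ = [[9, 0, 0], [0, 36, 0], [27, 0, 36]].
The requested entry is 27.

27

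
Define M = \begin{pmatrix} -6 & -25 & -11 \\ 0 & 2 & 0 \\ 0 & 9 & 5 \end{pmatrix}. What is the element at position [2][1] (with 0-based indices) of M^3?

351

Characteristic polynomial: μ^3 - μ^2 - 32μ + 60 = (μ - 5)(μ - 2)(μ + 6), so the eigenvalues are -6, 2, 5.
μ=-6: eigenvector (1, 0, 0).
μ=2: eigenvector (1, 1, -3).
μ=5: eigenvector (-1, 0, 1).
P = [[1, 1, -1], [0, 1, 0], [0, -3, 1]], D = diag(-6, 2, 5), P⁻¹ = [[1, 2, 1], [0, 1, 0], [0, 3, 1]].
M³ = P·diag(-216, 8, 125)·P⁻¹ = [[-216, -799, -341], [0, 8, 0], [0, 351, 125]].
The requested entry is 351.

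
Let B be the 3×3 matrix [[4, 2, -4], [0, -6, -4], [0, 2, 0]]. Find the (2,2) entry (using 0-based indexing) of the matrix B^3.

Characteristic polynomial: s^3 + 2s^2 - 16s - 32 = (s - 4)(s + 2)(s + 4), so the eigenvalues are -4, -2, 4.
s=-2: eigenvector (1, -1, 1).
s=4: eigenvector (1, 0, 0).
s=-4: eigenvector (1, -2, 1).
P = [[1, 1, 1], [-1, 0, -2], [1, 0, 1]], D = diag(-2, 4, -4), P⁻¹ = [[0, 1, 2], [1, 0, -1], [0, -1, -1]].
B³ = P·diag(-8, 64, -64)·P⁻¹ = [[64, 56, -16], [0, -120, -112], [0, 56, 48]].
The requested entry is 48.

48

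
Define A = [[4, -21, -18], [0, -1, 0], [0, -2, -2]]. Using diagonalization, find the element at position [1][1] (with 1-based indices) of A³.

Characteristic polynomial: λ^3 - λ^2 - 10λ - 8 = (λ - 4)(λ + 1)(λ + 2), so the eigenvalues are -2, -1, 4.
λ=4: eigenvector (1, 0, 0).
λ=-1: eigenvector (-3, 1, -2).
λ=-2: eigenvector (3, 0, 1).
P = [[1, -3, 3], [0, 1, 0], [0, -2, 1]], D = diag(4, -1, -2), P⁻¹ = [[1, -3, -3], [0, 1, 0], [0, 2, 1]].
A³ = P·diag(64, -1, -8)·P⁻¹ = [[64, -237, -216], [0, -1, 0], [0, -14, -8]].
The requested entry is 64.

64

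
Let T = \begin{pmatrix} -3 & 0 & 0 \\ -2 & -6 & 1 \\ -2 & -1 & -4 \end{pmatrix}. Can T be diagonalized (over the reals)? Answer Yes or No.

No

Characteristic polynomial: p(μ) = μ^3 + 13μ^2 + 55μ + 75 = (μ + 3)(μ + 5)^2.
μ = -5 has algebraic multiplicity 2; rank(T + 5I) = 2, so geometric multiplicity = 1.
Geometric multiplicity < algebraic multiplicity, so T is not diagonalizable.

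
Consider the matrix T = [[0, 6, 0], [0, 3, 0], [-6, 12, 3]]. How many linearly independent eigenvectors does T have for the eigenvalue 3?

2

T − 3I = [[-3, 6, 0], [0, 0, 0], [-6, 12, 0]].
This matrix has rank 1, so its null space has dimension 3 − 1 = 2.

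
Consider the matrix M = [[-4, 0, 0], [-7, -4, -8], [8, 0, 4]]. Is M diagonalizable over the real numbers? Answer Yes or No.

No

Characteristic polynomial: p(λ) = λ^3 + 4λ^2 - 16λ - 64 = (λ - 4)(λ + 4)^2.
λ = -4 has algebraic multiplicity 2; rank(M + 4I) = 2, so geometric multiplicity = 1.
Geometric multiplicity < algebraic multiplicity, so M is not diagonalizable.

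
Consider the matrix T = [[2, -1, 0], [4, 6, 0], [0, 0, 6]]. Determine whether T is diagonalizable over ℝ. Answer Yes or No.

No

Characteristic polynomial: p(r) = r^3 - 14r^2 + 64r - 96 = (r - 6)(r - 4)^2.
r = 4 has algebraic multiplicity 2; rank(T − 4I) = 2, so geometric multiplicity = 1.
Geometric multiplicity < algebraic multiplicity, so T is not diagonalizable.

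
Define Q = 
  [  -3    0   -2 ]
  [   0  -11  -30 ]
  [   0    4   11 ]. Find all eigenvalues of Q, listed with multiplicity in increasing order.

-3, -1, 1

Characteristic polynomial: p(μ) = μ^3 + 3μ^2 - μ - 3 = (μ - 1)(μ + 1)(μ + 3).
Roots (with multiplicity): -3, -1, 1.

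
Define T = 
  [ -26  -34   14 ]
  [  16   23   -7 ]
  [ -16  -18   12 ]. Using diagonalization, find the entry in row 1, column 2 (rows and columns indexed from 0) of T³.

-133

Characteristic polynomial: μ^3 - 9μ^2 + 8μ + 60 = (μ - 6)(μ - 5)(μ + 2), so the eigenvalues are -2, 5, 6.
μ=5: eigenvector (2, -1, 2).
μ=6: eigenvector (-3, 2, -2).
μ=-2: eigenvector (2, -1, 1).
P = [[2, -3, 2], [-1, 2, -1], [2, -2, 1]], D = diag(5, 6, -2), P⁻¹ = [[0, 1, 1], [1, 2, 0], [2, 2, -1]].
T³ = P·diag(125, 216, -8)·P⁻¹ = [[-680, -1078, 266], [448, 755, -133], [-448, -630, 258]].
The requested entry is -133.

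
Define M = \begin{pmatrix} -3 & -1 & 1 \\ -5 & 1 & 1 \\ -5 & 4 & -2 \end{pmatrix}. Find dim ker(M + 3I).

1

M + 3I = [[0, -1, 1], [-5, 4, 1], [-5, 4, 1]].
This matrix has rank 2, so its null space has dimension 3 − 2 = 1.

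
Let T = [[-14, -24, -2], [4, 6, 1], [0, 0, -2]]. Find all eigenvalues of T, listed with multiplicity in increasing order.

-6, -2, -2

Characteristic polynomial: p(μ) = μ^3 + 10μ^2 + 28μ + 24 = (μ + 2)^2(μ + 6).
Roots (with multiplicity): -6, -2, -2.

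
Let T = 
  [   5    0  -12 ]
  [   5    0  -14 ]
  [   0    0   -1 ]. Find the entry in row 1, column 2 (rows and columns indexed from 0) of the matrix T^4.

Characteristic polynomial: μ^3 - 4μ^2 - 5μ = μ(μ - 5)(μ + 1), so the eigenvalues are -1, 0, 5.
μ=5: eigenvector (1, 1, 0).
μ=0: eigenvector (0, 1, 0).
μ=-1: eigenvector (2, 4, 1).
P = [[1, 0, 2], [1, 1, 4], [0, 0, 1]], D = diag(5, 0, -1), P⁻¹ = [[1, 0, -2], [-1, 1, -2], [0, 0, 1]].
T⁴ = P·diag(625, 0, 1)·P⁻¹ = [[625, 0, -1248], [625, 0, -1246], [0, 0, 1]].
The requested entry is -1246.

-1246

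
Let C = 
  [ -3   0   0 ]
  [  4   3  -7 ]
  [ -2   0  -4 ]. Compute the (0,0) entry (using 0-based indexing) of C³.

-27

Characteristic polynomial: r^3 + 4r^2 - 9r - 36 = (r - 3)(r + 3)(r + 4), so the eigenvalues are -4, -3, 3.
r=-3: eigenvector (1, -3, -2).
r=3: eigenvector (0, 1, 0).
r=-4: eigenvector (0, 1, 1).
P = [[1, 0, 0], [-3, 1, 1], [-2, 0, 1]], D = diag(-3, 3, -4), P⁻¹ = [[1, 0, 0], [1, 1, -1], [2, 0, 1]].
C³ = P·diag(-27, 27, -64)·P⁻¹ = [[-27, 0, 0], [-20, 27, -91], [-74, 0, -64]].
The requested entry is -27.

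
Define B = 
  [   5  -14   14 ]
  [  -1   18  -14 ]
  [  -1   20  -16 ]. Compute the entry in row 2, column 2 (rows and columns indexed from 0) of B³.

Characteristic polynomial: r^3 - 7r^2 + 2r + 40 = (r - 5)(r - 4)(r + 2), so the eigenvalues are -2, 4, 5.
r=5: eigenvector (-1, 1, 1).
r=4: eigenvector (0, 1, 1).
r=-2: eigenvector (-2, 2, 3).
P = [[-1, 0, -2], [1, 1, 2], [1, 1, 3]], D = diag(5, 4, -2), P⁻¹ = [[-1, 2, -2], [1, 1, 0], [0, -1, 1]].
B³ = P·diag(125, 64, -8)·P⁻¹ = [[125, -266, 266], [-61, 330, -266], [-61, 338, -274]].
The requested entry is -274.

-274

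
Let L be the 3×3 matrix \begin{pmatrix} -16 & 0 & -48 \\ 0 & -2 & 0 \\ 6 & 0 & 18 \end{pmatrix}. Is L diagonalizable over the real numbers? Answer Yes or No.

Characteristic polynomial: p(s) = s^3 - 4s = s(s - 2)(s + 2).
All 3 eigenvalues are distinct, so L is diagonalizable.

Yes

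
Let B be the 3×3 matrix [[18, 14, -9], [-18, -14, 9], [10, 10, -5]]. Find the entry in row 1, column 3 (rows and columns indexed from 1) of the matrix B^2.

Characteristic polynomial: μ^3 + μ^2 - 20μ = μ(μ - 4)(μ + 5), so the eigenvalues are -5, 0, 4.
μ=0: eigenvector (1, 0, 2).
μ=-5: eigenvector (1, -1, 1).
μ=4: eigenvector (-1, 1, 0).
P = [[1, 1, -1], [0, -1, 1], [2, 1, 0]], D = diag(0, -5, 4), P⁻¹ = [[1, 1, 0], [-2, -2, 1], [-2, -1, 1]].
B² = P·diag(0, 25, 16)·P⁻¹ = [[-18, -34, 9], [18, 34, -9], [-50, -50, 25]].
The requested entry is 9.

9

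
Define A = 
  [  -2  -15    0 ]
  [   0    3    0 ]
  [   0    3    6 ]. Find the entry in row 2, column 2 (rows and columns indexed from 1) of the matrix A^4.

81

Characteristic polynomial: r^3 - 7r^2 + 36 = (r - 6)(r - 3)(r + 2), so the eigenvalues are -2, 3, 6.
r=-2: eigenvector (1, 0, 0).
r=3: eigenvector (-3, 1, -1).
r=6: eigenvector (0, 0, 1).
P = [[1, -3, 0], [0, 1, 0], [0, -1, 1]], D = diag(-2, 3, 6), P⁻¹ = [[1, 3, 0], [0, 1, 0], [0, 1, 1]].
A⁴ = P·diag(16, 81, 1296)·P⁻¹ = [[16, -195, 0], [0, 81, 0], [0, 1215, 1296]].
The requested entry is 81.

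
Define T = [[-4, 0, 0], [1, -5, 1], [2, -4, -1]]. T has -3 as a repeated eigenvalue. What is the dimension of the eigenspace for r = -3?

1

T + 3I = [[-1, 0, 0], [1, -2, 1], [2, -4, 2]].
This matrix has rank 2, so its null space has dimension 3 − 2 = 1.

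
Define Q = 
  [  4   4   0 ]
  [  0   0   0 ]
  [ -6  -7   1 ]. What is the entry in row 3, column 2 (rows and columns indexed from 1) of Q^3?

-127

Characteristic polynomial: λ^3 - 5λ^2 + 4λ = λ(λ - 4)(λ - 1), so the eigenvalues are 0, 1, 4.
λ=4: eigenvector (-1, 0, 2).
λ=0: eigenvector (1, -1, -1).
λ=1: eigenvector (0, 0, 1).
P = [[-1, 1, 0], [0, -1, 0], [2, -1, 1]], D = diag(4, 0, 1), P⁻¹ = [[-1, -1, 0], [0, -1, 0], [2, 1, 1]].
Q³ = P·diag(64, 0, 1)·P⁻¹ = [[64, 64, 0], [0, 0, 0], [-126, -127, 1]].
The requested entry is -127.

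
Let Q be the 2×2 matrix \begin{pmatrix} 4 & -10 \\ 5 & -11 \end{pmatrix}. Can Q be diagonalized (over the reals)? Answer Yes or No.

Characteristic polynomial: p(s) = s^2 + 7s + 6 = (s + 1)(s + 6).
All 2 eigenvalues are distinct, so Q is diagonalizable.

Yes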